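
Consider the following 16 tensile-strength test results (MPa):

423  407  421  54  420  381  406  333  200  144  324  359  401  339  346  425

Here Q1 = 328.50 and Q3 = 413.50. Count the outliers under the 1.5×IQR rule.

3

IQR = 85.00; fences at 328.50 − 127.50 = 201.00 and 413.50 + 127.50 = 541.00.
Outside the cutoffs: 54, 144, 200.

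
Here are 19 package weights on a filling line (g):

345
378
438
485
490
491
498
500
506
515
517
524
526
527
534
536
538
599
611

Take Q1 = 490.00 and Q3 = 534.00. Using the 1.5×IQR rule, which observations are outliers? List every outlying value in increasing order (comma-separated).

345, 378, 611

IQR = Q3 − Q1 = 534.00 − 490.00 = 44.00.
Lower fence = Q1 − 1.5·IQR = 490.00 − 66.00 = 424.00.
Upper fence = Q3 + 1.5·IQR = 534.00 + 66.00 = 600.00.
345 < 424.00 → outlier.
378 < 424.00 → outlier.
611 > 600.00 → outlier.
All remaining values lie within [424.00, 600.00].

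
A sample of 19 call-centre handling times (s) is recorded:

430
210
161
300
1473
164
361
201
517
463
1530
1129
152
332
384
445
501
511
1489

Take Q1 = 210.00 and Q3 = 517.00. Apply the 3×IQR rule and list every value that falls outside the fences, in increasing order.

1473, 1489, 1530

IQR = Q3 − Q1 = 517.00 − 210.00 = 307.00.
Lower fence = Q1 − 3·IQR = 210.00 − 921.00 = -711.00.
Upper fence = Q3 + 3·IQR = 517.00 + 921.00 = 1438.00.
1473 > 1438.00 → outlier.
1489 > 1438.00 → outlier.
1530 > 1438.00 → outlier.
All remaining values lie within [-711.00, 1438.00].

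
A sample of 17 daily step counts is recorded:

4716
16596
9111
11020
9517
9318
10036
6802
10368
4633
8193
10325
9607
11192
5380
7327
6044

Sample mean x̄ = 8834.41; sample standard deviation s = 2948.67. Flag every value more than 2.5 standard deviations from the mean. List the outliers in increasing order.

Cutoffs at x̄ ± 2.5s: 8834.41 ± 2.5·2948.67 = [1462.735, 16206.085].
16596: z = 2.63, |z| > 2.5 → outlier.
Every other value lies within [1462.735, 16206.085].

16596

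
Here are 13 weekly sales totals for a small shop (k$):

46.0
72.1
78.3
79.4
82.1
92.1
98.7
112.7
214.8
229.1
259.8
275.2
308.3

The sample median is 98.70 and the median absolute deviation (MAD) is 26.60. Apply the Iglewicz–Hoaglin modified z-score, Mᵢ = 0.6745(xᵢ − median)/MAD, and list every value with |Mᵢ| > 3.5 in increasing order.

259.8, 275.2, 308.3

|Mᵢ| > 3.5 ⇔ |xᵢ − 98.70| > 3.5·26.60/0.6745 = 138.03.
So outliers lie outside [-39.33, 236.73].
259.8: M = 4.09 → outlier.
275.2: M = 4.48 → outlier.
308.3: M = 5.31 → outlier.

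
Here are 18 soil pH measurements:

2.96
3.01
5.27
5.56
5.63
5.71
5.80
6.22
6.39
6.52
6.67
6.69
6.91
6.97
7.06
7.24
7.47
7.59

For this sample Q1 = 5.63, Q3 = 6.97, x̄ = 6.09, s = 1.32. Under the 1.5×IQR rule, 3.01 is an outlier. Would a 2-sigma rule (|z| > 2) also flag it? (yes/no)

yes

z = (3.01 − 6.09) / 1.32 = -2.33.
|z| = 2.33 > 2.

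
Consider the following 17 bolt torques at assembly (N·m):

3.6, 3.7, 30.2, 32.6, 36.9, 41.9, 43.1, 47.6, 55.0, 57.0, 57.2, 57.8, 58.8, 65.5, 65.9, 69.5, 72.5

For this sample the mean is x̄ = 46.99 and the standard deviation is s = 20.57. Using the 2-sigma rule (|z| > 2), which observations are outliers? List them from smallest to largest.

Cutoffs at x̄ ± 2s: 46.99 ± 2·20.57 = [5.85, 88.13].
3.6: z = -2.11, |z| > 2 → outlier.
3.7: z = -2.10, |z| > 2 → outlier.
Every other value lies within [5.85, 88.13].

3.6, 3.7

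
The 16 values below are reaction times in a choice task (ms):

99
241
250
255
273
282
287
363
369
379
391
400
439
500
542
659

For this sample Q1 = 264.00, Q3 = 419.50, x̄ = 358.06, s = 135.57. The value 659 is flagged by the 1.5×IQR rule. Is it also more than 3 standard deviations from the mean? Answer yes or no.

z = (659 − 358.06) / 135.57 = 2.22.
|z| = 2.22 ≤ 3.

no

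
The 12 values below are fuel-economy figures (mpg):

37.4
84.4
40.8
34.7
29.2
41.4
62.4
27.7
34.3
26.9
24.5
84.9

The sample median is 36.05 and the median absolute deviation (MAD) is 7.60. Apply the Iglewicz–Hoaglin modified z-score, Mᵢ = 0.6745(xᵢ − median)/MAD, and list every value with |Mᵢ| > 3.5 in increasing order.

|Mᵢ| > 3.5 ⇔ |xᵢ − 36.05| > 3.5·7.60/0.6745 = 39.44.
So outliers lie outside [-3.39, 75.49].
84.4: M = 4.29 → outlier.
84.9: M = 4.34 → outlier.

84.4, 84.9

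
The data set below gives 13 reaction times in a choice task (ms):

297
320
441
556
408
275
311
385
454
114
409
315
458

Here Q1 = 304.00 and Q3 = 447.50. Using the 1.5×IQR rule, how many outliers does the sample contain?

0

IQR = 143.50; fences at 304.00 − 215.25 = 88.75 and 447.50 + 215.25 = 662.75.
Every value lies within the cutoffs.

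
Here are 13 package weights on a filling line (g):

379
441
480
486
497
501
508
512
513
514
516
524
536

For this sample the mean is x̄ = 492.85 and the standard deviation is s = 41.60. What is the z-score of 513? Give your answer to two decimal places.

0.48

z = (513 − 492.85) / 41.60 = 0.48.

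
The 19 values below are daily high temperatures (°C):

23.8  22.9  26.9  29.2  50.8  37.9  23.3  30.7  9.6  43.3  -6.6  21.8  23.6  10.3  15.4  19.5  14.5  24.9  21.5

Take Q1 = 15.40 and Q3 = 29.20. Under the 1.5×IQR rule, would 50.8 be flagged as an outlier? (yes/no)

IQR = Q3 − Q1 = 29.20 − 15.40 = 13.80.
Lower fence = Q1 − 1.5·IQR = 15.40 − 20.70 = -5.30.
Upper fence = Q3 + 1.5·IQR = 29.20 + 20.70 = 49.90.
50.8 lies above the upper fence.

yes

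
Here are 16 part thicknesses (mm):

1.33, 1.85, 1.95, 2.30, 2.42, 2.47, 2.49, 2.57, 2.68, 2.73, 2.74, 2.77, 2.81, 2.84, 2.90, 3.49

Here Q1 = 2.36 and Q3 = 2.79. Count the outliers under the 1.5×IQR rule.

IQR = 0.43; fences at 2.36 − 0.645 = 1.715 and 2.79 + 0.645 = 3.435.
Outside the cutoffs: 1.33, 3.49.

2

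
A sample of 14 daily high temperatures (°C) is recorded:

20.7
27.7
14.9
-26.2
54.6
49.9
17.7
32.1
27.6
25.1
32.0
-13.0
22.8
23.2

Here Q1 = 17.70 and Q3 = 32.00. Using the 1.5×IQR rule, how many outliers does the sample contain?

IQR = 14.30; fences at 17.70 − 21.45 = -3.75 and 32.00 + 21.45 = 53.45.
Outside the cutoffs: -26.2, -13.0, 54.6.

3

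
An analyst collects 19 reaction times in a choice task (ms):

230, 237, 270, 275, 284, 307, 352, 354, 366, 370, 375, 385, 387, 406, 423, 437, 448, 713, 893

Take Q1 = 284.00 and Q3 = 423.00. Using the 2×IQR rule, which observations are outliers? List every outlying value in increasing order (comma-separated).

IQR = Q3 − Q1 = 423.00 − 284.00 = 139.00.
Lower fence = Q1 − 2·IQR = 284.00 − 278.00 = 6.00.
Upper fence = Q3 + 2·IQR = 423.00 + 278.00 = 701.00.
713 > 701.00 → outlier.
893 > 701.00 → outlier.
All remaining values lie within [6.00, 701.00].

713, 893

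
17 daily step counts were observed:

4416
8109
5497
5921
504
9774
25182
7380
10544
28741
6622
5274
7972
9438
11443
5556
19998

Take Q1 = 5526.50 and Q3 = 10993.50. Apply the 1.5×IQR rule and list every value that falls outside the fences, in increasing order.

19998, 25182, 28741

IQR = Q3 − Q1 = 10993.50 − 5526.50 = 5467.00.
Lower fence = Q1 − 1.5·IQR = 5526.50 − 8200.50 = -2674.00.
Upper fence = Q3 + 1.5·IQR = 10993.50 + 8200.50 = 19194.00.
19998 > 19194.00 → outlier.
25182 > 19194.00 → outlier.
28741 > 19194.00 → outlier.
All remaining values lie within [-2674.00, 19194.00].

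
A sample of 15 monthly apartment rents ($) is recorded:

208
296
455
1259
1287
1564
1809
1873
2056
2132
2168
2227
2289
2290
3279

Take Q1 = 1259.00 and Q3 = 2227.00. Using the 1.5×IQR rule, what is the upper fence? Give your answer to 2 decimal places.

3679.00

IQR = Q3 − Q1 = 2227.00 − 1259.00 = 968.00.
Lower fence = Q1 − 1.5·IQR = 1259.00 − 1452.00 = -193.00.
Upper fence = Q3 + 1.5·IQR = 2227.00 + 1452.00 = 3679.00.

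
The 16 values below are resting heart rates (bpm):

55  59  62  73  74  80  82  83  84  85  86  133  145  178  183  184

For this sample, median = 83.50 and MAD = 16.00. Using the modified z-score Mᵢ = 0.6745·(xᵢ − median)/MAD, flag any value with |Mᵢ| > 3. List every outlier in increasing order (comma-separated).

178, 183, 184

|Mᵢ| > 3 ⇔ |xᵢ − 83.50| > 3·16.00/0.6745 = 71.16.
So outliers lie outside [12.34, 154.66].
178: M = 3.98 → outlier.
183: M = 4.19 → outlier.
184: M = 4.24 → outlier.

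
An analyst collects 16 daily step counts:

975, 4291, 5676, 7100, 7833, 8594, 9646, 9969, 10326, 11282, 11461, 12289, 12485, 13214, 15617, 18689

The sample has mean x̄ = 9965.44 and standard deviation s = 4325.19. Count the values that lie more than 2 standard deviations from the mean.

2

Cutoffs: x̄ ± 2s = [1315.06, 18615.82].
Outside the cutoffs: 975, 18689.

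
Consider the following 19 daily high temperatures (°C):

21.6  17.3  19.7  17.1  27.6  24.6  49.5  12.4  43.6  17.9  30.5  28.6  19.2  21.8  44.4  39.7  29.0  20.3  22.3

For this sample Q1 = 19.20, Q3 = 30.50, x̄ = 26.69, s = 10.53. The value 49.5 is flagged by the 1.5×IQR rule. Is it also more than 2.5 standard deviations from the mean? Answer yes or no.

no

z = (49.5 − 26.69) / 10.53 = 2.17.
|z| = 2.17 ≤ 2.5.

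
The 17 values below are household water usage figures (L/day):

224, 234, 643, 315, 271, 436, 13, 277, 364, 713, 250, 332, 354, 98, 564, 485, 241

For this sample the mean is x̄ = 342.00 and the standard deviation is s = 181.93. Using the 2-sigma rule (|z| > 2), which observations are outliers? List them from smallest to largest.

713

Cutoffs at x̄ ± 2s: 342.00 ± 2·181.93 = [-21.86, 705.86].
713: z = 2.04, |z| > 2 → outlier.
Every other value lies within [-21.86, 705.86].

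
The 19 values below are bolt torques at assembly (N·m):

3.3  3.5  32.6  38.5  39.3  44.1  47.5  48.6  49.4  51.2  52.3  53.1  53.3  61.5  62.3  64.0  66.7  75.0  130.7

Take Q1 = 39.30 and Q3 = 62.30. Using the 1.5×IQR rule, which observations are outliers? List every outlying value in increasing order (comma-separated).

3.3, 3.5, 130.7

IQR = Q3 − Q1 = 62.30 − 39.30 = 23.00.
Lower fence = Q1 − 1.5·IQR = 39.30 − 34.50 = 4.80.
Upper fence = Q3 + 1.5·IQR = 62.30 + 34.50 = 96.80.
3.3 < 4.80 → outlier.
3.5 < 4.80 → outlier.
130.7 > 96.80 → outlier.
All remaining values lie within [4.80, 96.80].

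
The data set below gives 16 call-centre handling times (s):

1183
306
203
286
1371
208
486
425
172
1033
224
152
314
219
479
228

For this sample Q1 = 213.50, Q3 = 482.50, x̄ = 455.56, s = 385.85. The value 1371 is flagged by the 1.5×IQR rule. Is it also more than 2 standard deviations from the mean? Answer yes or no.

z = (1371 − 455.56) / 385.85 = 2.37.
|z| = 2.37 > 2.

yes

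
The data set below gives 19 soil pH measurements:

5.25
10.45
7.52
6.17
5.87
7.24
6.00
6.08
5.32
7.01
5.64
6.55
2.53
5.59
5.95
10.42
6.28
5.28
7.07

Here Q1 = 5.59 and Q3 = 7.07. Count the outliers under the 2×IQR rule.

3

IQR = 1.48; fences at 5.59 − 2.96 = 2.63 and 7.07 + 2.96 = 10.03.
Outside the cutoffs: 2.53, 10.42, 10.45.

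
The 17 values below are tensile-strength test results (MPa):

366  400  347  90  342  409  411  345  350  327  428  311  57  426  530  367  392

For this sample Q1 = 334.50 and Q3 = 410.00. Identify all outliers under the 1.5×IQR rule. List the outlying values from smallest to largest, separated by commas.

57, 90, 530

IQR = Q3 − Q1 = 410.00 − 334.50 = 75.50.
Lower fence = Q1 − 1.5·IQR = 334.50 − 113.25 = 221.25.
Upper fence = Q3 + 1.5·IQR = 410.00 + 113.25 = 523.25.
57 < 221.25 → outlier.
90 < 221.25 → outlier.
530 > 523.25 → outlier.
All remaining values lie within [221.25, 523.25].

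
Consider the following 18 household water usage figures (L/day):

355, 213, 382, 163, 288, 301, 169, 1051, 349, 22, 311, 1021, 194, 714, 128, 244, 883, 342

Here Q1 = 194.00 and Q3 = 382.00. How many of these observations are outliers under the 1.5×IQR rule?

4

IQR = 188.00; fences at 194.00 − 282.00 = -88.00 and 382.00 + 282.00 = 664.00.
Outside the cutoffs: 714, 883, 1021, 1051.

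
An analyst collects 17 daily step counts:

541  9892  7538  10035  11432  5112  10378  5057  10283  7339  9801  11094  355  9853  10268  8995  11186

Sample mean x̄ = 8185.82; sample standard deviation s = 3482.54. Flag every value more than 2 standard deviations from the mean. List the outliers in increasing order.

355, 541

Cutoffs at x̄ ± 2s: 8185.82 ± 2·3482.54 = [1220.74, 15150.90].
355: z = -2.25, |z| > 2 → outlier.
541: z = -2.20, |z| > 2 → outlier.
Every other value lies within [1220.74, 15150.90].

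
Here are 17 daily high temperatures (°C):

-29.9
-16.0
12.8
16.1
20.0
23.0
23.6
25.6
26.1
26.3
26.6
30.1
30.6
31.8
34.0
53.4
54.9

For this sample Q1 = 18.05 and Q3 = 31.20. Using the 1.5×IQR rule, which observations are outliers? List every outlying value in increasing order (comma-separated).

IQR = Q3 − Q1 = 31.20 − 18.05 = 13.15.
Lower fence = Q1 − 1.5·IQR = 18.05 − 19.725 = -1.675.
Upper fence = Q3 + 1.5·IQR = 31.20 + 19.725 = 50.925.
-29.9 < -1.675 → outlier.
-16.0 < -1.675 → outlier.
53.4 > 50.925 → outlier.
54.9 > 50.925 → outlier.
All remaining values lie within [-1.675, 50.925].

-29.9, -16.0, 53.4, 54.9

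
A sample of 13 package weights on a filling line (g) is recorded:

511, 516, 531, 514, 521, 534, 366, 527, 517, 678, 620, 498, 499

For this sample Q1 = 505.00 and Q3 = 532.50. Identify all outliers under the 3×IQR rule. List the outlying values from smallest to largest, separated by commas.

IQR = Q3 − Q1 = 532.50 − 505.00 = 27.50.
Lower fence = Q1 − 3·IQR = 505.00 − 82.50 = 422.50.
Upper fence = Q3 + 3·IQR = 532.50 + 82.50 = 615.00.
366 < 422.50 → outlier.
620 > 615.00 → outlier.
678 > 615.00 → outlier.
All remaining values lie within [422.50, 615.00].

366, 620, 678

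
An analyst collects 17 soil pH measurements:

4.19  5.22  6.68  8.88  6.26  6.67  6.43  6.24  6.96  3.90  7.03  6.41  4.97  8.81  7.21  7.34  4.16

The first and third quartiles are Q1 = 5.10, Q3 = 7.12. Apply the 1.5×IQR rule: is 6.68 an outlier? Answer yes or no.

IQR = Q3 − Q1 = 7.12 − 5.10 = 2.02.
Lower fence = Q1 − 1.5·IQR = 5.10 − 3.03 = 2.07.
Upper fence = Q3 + 1.5·IQR = 7.12 + 3.03 = 10.15.
6.68 lies within [2.07, 10.15].

no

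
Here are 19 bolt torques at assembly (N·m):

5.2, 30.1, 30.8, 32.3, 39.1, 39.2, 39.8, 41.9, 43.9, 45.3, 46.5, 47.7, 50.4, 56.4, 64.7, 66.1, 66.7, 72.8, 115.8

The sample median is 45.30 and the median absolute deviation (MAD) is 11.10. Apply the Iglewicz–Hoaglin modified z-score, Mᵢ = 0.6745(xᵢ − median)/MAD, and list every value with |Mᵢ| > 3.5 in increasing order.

115.8

|Mᵢ| > 3.5 ⇔ |xᵢ − 45.30| > 3.5·11.10/0.6745 = 57.60.
So outliers lie outside [-12.30, 102.90].
115.8: M = 4.28 → outlier.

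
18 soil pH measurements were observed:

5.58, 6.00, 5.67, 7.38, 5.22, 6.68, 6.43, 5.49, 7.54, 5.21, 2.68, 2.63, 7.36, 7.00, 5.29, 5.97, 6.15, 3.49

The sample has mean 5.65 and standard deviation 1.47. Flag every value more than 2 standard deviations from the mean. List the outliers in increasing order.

Cutoffs at x̄ ± 2s: 5.65 ± 2·1.47 = [2.71, 8.59].
2.63: z = -2.05, |z| > 2 → outlier.
2.68: z = -2.02, |z| > 2 → outlier.
Every other value lies within [2.71, 8.59].

2.63, 2.68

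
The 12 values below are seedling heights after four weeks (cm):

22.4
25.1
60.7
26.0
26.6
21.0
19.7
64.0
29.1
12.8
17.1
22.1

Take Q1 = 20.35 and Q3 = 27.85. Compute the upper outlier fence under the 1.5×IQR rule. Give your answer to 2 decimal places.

39.10

IQR = Q3 − Q1 = 27.85 − 20.35 = 7.50.
Lower fence = Q1 − 1.5·IQR = 20.35 − 11.25 = 9.10.
Upper fence = Q3 + 1.5·IQR = 27.85 + 11.25 = 39.10.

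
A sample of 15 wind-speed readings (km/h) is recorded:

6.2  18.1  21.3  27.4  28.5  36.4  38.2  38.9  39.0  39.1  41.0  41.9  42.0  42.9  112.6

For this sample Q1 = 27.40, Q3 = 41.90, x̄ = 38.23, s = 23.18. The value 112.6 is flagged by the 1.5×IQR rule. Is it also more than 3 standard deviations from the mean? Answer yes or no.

z = (112.6 − 38.23) / 23.18 = 3.21.
|z| = 3.21 > 3.

yes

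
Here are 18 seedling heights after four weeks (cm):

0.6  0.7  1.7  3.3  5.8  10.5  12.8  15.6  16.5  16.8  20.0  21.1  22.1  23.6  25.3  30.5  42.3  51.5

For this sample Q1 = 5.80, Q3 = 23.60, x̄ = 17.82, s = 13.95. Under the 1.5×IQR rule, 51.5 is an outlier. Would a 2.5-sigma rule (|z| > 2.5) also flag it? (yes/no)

z = (51.5 − 17.82) / 13.95 = 2.41.
|z| = 2.41 ≤ 2.5.

no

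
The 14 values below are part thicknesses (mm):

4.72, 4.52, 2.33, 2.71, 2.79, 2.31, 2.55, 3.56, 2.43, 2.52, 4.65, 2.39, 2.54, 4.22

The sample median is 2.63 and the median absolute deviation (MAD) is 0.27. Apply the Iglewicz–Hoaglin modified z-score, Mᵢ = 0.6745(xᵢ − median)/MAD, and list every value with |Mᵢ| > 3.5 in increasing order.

|Mᵢ| > 3.5 ⇔ |xᵢ − 2.63| > 3.5·0.27/0.6745 = 1.40.
So outliers lie outside [1.23, 4.03].
4.22: M = 3.97 → outlier.
4.52: M = 4.72 → outlier.
4.65: M = 5.05 → outlier.
4.72: M = 5.22 → outlier.

4.22, 4.52, 4.65, 4.72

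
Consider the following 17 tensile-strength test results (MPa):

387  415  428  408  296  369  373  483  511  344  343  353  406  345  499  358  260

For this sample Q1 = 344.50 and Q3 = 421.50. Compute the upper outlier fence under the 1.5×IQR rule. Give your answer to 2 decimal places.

IQR = Q3 − Q1 = 421.50 − 344.50 = 77.00.
Lower fence = Q1 − 1.5·IQR = 344.50 − 115.50 = 229.00.
Upper fence = Q3 + 1.5·IQR = 421.50 + 115.50 = 537.00.

537.00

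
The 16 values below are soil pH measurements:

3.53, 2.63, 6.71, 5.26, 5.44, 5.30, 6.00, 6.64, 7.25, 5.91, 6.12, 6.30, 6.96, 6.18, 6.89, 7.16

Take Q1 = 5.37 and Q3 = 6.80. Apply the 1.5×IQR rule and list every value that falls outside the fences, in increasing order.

IQR = Q3 − Q1 = 6.80 − 5.37 = 1.43.
Lower fence = Q1 − 1.5·IQR = 5.37 − 2.145 = 3.225.
Upper fence = Q3 + 1.5·IQR = 6.80 + 2.145 = 8.945.
2.63 < 3.225 → outlier.
All remaining values lie within [3.225, 8.945].

2.63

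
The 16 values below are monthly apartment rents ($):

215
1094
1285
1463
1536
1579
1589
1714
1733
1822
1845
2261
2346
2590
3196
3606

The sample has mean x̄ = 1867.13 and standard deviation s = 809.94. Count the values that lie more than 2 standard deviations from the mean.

Cutoffs: x̄ ± 2s = [247.25, 3487.01].
Outside the cutoffs: 215, 3606.

2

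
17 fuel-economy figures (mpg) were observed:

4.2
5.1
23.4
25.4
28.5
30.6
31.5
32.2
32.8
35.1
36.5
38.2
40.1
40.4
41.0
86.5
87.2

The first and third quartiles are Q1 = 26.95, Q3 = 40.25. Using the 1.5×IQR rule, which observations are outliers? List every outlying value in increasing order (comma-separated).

IQR = Q3 − Q1 = 40.25 − 26.95 = 13.30.
Lower fence = Q1 − 1.5·IQR = 26.95 − 19.95 = 7.00.
Upper fence = Q3 + 1.5·IQR = 40.25 + 19.95 = 60.20.
4.2 < 7.00 → outlier.
5.1 < 7.00 → outlier.
86.5 > 60.20 → outlier.
87.2 > 60.20 → outlier.
All remaining values lie within [7.00, 60.20].

4.2, 5.1, 86.5, 87.2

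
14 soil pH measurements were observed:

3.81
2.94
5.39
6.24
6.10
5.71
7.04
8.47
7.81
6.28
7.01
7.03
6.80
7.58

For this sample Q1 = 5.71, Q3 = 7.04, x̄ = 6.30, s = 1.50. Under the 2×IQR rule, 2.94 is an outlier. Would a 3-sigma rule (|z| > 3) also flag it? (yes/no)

z = (2.94 − 6.30) / 1.50 = -2.24.
|z| = 2.24 ≤ 3.

no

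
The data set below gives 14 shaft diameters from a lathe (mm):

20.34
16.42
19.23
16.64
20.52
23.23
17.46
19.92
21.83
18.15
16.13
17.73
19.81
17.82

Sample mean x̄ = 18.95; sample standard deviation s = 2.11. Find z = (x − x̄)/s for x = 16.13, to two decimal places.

z = (16.13 − 18.95) / 2.11 = -1.34.

-1.34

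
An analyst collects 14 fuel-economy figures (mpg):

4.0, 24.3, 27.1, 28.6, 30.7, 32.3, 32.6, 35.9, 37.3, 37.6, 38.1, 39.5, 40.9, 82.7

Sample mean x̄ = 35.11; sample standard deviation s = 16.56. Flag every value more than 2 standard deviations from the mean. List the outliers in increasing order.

Cutoffs at x̄ ± 2s: 35.11 ± 2·16.56 = [1.99, 68.23].
82.7: z = 2.87, |z| > 2 → outlier.
Every other value lies within [1.99, 68.23].

82.7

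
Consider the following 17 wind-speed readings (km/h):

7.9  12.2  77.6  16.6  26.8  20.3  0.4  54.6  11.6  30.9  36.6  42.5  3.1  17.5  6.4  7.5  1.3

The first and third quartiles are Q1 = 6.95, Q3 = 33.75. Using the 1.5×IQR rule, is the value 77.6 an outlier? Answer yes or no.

yes

IQR = Q3 − Q1 = 33.75 − 6.95 = 26.80.
Lower fence = Q1 − 1.5·IQR = 6.95 − 40.20 = -33.25.
Upper fence = Q3 + 1.5·IQR = 33.75 + 40.20 = 73.95.
77.6 lies above the upper fence.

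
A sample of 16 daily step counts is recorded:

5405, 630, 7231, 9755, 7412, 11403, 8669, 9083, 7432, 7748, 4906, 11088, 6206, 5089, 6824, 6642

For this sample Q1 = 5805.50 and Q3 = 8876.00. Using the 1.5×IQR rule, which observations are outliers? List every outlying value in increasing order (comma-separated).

630

IQR = Q3 − Q1 = 8876.00 − 5805.50 = 3070.50.
Lower fence = Q1 − 1.5·IQR = 5805.50 − 4605.75 = 1199.75.
Upper fence = Q3 + 1.5·IQR = 8876.00 + 4605.75 = 13481.75.
630 < 1199.75 → outlier.
All remaining values lie within [1199.75, 13481.75].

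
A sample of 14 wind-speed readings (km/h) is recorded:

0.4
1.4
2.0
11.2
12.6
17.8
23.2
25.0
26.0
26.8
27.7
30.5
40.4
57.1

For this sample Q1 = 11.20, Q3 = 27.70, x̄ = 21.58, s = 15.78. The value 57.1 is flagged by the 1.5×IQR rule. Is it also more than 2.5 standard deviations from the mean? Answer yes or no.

no

z = (57.1 − 21.58) / 15.78 = 2.25.
|z| = 2.25 ≤ 2.5.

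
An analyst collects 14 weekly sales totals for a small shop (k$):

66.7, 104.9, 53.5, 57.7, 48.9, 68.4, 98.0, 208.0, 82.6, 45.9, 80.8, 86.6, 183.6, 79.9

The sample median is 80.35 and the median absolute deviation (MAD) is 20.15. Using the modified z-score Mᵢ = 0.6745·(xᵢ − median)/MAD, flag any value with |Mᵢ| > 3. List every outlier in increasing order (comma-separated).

183.6, 208.0

|Mᵢ| > 3 ⇔ |xᵢ − 80.35| > 3·20.15/0.6745 = 89.62.
So outliers lie outside [-9.27, 169.97].
183.6: M = 3.46 → outlier.
208.0: M = 4.27 → outlier.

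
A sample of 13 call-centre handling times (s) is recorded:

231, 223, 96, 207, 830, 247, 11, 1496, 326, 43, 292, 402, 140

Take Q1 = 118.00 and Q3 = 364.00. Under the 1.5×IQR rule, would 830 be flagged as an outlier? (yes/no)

IQR = Q3 − Q1 = 364.00 − 118.00 = 246.00.
Lower fence = Q1 − 1.5·IQR = 118.00 − 369.00 = -251.00.
Upper fence = Q3 + 1.5·IQR = 364.00 + 369.00 = 733.00.
830 lies above the upper fence.

yes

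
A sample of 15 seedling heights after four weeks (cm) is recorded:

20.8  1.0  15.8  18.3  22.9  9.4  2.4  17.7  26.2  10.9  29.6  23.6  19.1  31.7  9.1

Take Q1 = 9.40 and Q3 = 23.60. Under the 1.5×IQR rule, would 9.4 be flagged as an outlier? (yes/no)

no

IQR = Q3 − Q1 = 23.60 − 9.40 = 14.20.
Lower fence = Q1 − 1.5·IQR = 9.40 − 21.30 = -11.90.
Upper fence = Q3 + 1.5·IQR = 23.60 + 21.30 = 44.90.
9.4 lies within [-11.90, 44.90].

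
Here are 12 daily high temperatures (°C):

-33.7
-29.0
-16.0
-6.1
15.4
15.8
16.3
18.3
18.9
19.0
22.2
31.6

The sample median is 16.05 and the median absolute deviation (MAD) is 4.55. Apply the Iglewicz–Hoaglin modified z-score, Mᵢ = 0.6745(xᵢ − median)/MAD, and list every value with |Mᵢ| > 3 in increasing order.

-33.7, -29.0, -16.0, -6.1

|Mᵢ| > 3 ⇔ |xᵢ − 16.05| > 3·4.55/0.6745 = 20.24.
So outliers lie outside [-4.19, 36.29].
-33.7: M = -7.38 → outlier.
-29.0: M = -6.68 → outlier.
-16.0: M = -4.75 → outlier.
-6.1: M = -3.28 → outlier.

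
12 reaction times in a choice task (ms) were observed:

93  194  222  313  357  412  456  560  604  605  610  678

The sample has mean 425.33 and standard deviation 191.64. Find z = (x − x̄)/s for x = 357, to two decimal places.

-0.36

z = (357 − 425.33) / 191.64 = -0.36.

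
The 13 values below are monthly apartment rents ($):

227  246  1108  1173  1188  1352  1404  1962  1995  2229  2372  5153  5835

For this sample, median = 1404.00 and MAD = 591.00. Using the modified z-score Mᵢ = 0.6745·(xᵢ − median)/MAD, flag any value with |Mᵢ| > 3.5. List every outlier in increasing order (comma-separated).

|Mᵢ| > 3.5 ⇔ |xᵢ − 1404.00| > 3.5·591.00/0.6745 = 3066.72.
So outliers lie outside [-1662.72, 4470.72].
5153: M = 4.28 → outlier.
5835: M = 5.06 → outlier.

5153, 5835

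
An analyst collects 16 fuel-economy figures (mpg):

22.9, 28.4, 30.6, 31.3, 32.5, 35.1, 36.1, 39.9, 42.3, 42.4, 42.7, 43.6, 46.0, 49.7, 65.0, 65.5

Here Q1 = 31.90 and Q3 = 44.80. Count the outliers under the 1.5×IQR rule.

2

IQR = 12.90; fences at 31.90 − 19.35 = 12.55 and 44.80 + 19.35 = 64.15.
Outside the cutoffs: 65.0, 65.5.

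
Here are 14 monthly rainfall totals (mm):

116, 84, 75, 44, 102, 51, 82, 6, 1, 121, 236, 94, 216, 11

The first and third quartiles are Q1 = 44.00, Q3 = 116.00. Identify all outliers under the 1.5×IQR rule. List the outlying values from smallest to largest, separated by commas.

IQR = Q3 − Q1 = 116.00 − 44.00 = 72.00.
Lower fence = Q1 − 1.5·IQR = 44.00 − 108.00 = -64.00.
Upper fence = Q3 + 1.5·IQR = 116.00 + 108.00 = 224.00.
236 > 224.00 → outlier.
All remaining values lie within [-64.00, 224.00].

236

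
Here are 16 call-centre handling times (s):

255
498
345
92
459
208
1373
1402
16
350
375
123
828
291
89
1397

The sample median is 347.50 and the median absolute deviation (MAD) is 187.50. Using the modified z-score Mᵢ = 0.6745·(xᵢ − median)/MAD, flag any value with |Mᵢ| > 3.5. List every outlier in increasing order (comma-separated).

|Mᵢ| > 3.5 ⇔ |xᵢ − 347.50| > 3.5·187.50/0.6745 = 972.94.
So outliers lie outside [-625.44, 1320.44].
1373: M = 3.69 → outlier.
1397: M = 3.78 → outlier.
1402: M = 3.79 → outlier.

1373, 1397, 1402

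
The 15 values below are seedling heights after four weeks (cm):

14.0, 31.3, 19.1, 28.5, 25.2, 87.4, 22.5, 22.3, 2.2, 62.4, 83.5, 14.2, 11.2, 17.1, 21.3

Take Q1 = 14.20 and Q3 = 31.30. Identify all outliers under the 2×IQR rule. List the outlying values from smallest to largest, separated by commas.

83.5, 87.4

IQR = Q3 − Q1 = 31.30 − 14.20 = 17.10.
Lower fence = Q1 − 2·IQR = 14.20 − 34.20 = -20.00.
Upper fence = Q3 + 2·IQR = 31.30 + 34.20 = 65.50.
83.5 > 65.50 → outlier.
87.4 > 65.50 → outlier.
All remaining values lie within [-20.00, 65.50].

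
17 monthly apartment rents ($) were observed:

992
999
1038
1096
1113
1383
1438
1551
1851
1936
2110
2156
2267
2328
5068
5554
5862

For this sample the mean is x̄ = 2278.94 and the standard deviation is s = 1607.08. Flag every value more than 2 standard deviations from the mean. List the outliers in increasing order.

Cutoffs at x̄ ± 2s: 2278.94 ± 2·1607.08 = [-935.22, 5493.10].
5554: z = 2.04, |z| > 2 → outlier.
5862: z = 2.23, |z| > 2 → outlier.
Every other value lies within [-935.22, 5493.10].

5554, 5862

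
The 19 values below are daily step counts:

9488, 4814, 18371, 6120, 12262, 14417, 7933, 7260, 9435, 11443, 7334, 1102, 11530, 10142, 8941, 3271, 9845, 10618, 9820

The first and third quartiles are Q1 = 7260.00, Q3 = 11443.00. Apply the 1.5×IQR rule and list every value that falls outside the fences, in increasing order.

18371

IQR = Q3 − Q1 = 11443.00 − 7260.00 = 4183.00.
Lower fence = Q1 − 1.5·IQR = 7260.00 − 6274.50 = 985.50.
Upper fence = Q3 + 1.5·IQR = 11443.00 + 6274.50 = 17717.50.
18371 > 17717.50 → outlier.
All remaining values lie within [985.50, 17717.50].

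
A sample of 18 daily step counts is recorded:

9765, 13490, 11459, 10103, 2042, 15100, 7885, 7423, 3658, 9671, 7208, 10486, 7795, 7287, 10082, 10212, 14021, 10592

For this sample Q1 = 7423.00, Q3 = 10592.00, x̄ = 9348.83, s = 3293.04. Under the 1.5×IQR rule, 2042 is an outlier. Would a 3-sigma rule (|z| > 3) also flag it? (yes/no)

z = (2042 − 9348.83) / 3293.04 = -2.22.
|z| = 2.22 ≤ 3.

no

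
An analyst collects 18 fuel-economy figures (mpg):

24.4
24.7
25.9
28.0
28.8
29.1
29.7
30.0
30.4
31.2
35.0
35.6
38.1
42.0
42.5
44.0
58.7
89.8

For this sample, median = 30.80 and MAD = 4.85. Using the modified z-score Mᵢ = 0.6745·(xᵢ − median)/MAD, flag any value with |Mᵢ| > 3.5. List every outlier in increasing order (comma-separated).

|Mᵢ| > 3.5 ⇔ |xᵢ − 30.80| > 3.5·4.85/0.6745 = 25.17.
So outliers lie outside [5.63, 55.97].
58.7: M = 3.88 → outlier.
89.8: M = 8.21 → outlier.

58.7, 89.8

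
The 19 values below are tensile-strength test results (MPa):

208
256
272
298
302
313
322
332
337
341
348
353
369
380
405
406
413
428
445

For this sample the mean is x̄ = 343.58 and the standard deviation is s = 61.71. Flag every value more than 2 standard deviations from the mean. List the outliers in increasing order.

Cutoffs at x̄ ± 2s: 343.58 ± 2·61.71 = [220.16, 467.00].
208: z = -2.20, |z| > 2 → outlier.
Every other value lies within [220.16, 467.00].

208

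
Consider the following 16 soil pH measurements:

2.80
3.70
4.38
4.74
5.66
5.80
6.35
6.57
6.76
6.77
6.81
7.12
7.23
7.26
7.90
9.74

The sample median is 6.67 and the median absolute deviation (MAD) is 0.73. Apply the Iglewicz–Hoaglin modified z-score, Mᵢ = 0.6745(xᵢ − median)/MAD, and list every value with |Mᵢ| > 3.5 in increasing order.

2.80

|Mᵢ| > 3.5 ⇔ |xᵢ − 6.67| > 3.5·0.73/0.6745 = 3.79.
So outliers lie outside [2.88, 10.46].
2.80: M = -3.58 → outlier.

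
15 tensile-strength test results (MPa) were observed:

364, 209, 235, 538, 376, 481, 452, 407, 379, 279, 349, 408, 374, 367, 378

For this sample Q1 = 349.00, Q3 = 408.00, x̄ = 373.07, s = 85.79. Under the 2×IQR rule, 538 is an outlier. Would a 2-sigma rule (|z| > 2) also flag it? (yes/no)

z = (538 − 373.07) / 85.79 = 1.92.
|z| = 1.92 ≤ 2.

no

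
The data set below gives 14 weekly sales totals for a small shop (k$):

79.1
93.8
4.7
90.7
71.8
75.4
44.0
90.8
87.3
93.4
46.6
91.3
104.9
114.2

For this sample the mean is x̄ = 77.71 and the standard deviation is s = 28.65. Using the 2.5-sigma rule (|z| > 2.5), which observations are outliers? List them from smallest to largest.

4.7

Cutoffs at x̄ ± 2.5s: 77.71 ± 2.5·28.65 = [6.085, 149.335].
4.7: z = -2.55, |z| > 2.5 → outlier.
Every other value lies within [6.085, 149.335].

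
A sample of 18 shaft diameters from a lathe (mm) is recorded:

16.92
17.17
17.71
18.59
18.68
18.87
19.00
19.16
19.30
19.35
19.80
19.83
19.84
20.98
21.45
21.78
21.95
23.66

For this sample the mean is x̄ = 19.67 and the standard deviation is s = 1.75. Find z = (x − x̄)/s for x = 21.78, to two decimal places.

1.21

z = (21.78 − 19.67) / 1.75 = 1.21.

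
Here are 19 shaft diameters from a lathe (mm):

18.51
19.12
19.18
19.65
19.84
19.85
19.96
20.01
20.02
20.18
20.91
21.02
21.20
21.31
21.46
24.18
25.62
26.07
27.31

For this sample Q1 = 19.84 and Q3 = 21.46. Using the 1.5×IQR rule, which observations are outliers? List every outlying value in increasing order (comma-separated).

24.18, 25.62, 26.07, 27.31

IQR = Q3 − Q1 = 21.46 − 19.84 = 1.62.
Lower fence = Q1 − 1.5·IQR = 19.84 − 2.43 = 17.41.
Upper fence = Q3 + 1.5·IQR = 21.46 + 2.43 = 23.89.
24.18 > 23.89 → outlier.
25.62 > 23.89 → outlier.
26.07 > 23.89 → outlier.
27.31 > 23.89 → outlier.
All remaining values lie within [17.41, 23.89].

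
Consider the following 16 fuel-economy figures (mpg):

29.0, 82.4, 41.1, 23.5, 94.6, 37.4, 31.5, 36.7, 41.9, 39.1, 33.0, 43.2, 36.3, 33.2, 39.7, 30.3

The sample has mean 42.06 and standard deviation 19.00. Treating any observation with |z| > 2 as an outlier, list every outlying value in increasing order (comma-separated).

Cutoffs at x̄ ± 2s: 42.06 ± 2·19.00 = [4.06, 80.06].
82.4: z = 2.12, |z| > 2 → outlier.
94.6: z = 2.77, |z| > 2 → outlier.
Every other value lies within [4.06, 80.06].

82.4, 94.6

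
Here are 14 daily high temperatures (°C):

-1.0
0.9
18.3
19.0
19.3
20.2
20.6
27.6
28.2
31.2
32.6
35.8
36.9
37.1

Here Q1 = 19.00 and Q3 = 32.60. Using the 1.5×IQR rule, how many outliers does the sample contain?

0

IQR = 13.60; fences at 19.00 − 20.40 = -1.40 and 32.60 + 20.40 = 53.00.
Every value lies within the cutoffs.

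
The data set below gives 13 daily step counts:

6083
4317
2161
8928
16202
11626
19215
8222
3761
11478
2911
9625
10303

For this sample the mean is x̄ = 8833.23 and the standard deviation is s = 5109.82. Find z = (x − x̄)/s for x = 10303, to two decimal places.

0.29

z = (10303 − 8833.23) / 5109.82 = 0.29.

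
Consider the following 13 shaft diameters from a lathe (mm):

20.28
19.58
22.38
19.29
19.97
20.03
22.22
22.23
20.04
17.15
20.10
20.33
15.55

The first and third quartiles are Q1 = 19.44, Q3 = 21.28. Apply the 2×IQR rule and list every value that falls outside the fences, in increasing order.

15.55

IQR = Q3 − Q1 = 21.28 − 19.44 = 1.84.
Lower fence = Q1 − 2·IQR = 19.44 − 3.68 = 15.76.
Upper fence = Q3 + 2·IQR = 21.28 + 3.68 = 24.96.
15.55 < 15.76 → outlier.
All remaining values lie within [15.76, 24.96].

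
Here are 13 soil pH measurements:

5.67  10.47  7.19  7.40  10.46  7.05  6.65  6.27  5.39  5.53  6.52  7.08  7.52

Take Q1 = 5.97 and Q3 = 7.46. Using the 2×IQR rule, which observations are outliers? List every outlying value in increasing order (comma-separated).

IQR = Q3 − Q1 = 7.46 − 5.97 = 1.49.
Lower fence = Q1 − 2·IQR = 5.97 − 2.98 = 2.99.
Upper fence = Q3 + 2·IQR = 7.46 + 2.98 = 10.44.
10.46 > 10.44 → outlier.
10.47 > 10.44 → outlier.
All remaining values lie within [2.99, 10.44].

10.46, 10.47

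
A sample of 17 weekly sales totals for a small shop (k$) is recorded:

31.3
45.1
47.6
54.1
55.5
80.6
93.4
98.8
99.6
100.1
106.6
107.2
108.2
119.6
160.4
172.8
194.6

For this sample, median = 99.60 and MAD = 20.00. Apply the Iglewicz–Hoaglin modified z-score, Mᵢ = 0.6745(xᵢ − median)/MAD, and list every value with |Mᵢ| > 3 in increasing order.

|Mᵢ| > 3 ⇔ |xᵢ − 99.60| > 3·20.00/0.6745 = 88.95.
So outliers lie outside [10.65, 188.55].
194.6: M = 3.20 → outlier.

194.6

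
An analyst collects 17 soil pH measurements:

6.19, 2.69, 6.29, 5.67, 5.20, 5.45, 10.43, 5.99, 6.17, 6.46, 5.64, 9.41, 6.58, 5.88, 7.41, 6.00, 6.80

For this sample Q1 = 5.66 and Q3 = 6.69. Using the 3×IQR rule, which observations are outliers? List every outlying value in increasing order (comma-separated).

10.43

IQR = Q3 − Q1 = 6.69 − 5.66 = 1.03.
Lower fence = Q1 − 3·IQR = 5.66 − 3.09 = 2.57.
Upper fence = Q3 + 3·IQR = 6.69 + 3.09 = 9.78.
10.43 > 9.78 → outlier.
All remaining values lie within [2.57, 9.78].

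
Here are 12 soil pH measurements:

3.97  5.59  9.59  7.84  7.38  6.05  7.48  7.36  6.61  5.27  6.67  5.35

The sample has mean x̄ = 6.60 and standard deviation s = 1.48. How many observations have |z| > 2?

1

Cutoffs: x̄ ± 2s = [3.64, 9.56].
Outside the cutoffs: 9.59.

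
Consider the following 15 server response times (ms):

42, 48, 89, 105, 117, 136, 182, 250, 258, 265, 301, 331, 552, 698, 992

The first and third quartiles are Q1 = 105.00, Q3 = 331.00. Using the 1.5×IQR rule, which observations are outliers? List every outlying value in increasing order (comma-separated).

IQR = Q3 − Q1 = 331.00 − 105.00 = 226.00.
Lower fence = Q1 − 1.5·IQR = 105.00 − 339.00 = -234.00.
Upper fence = Q3 + 1.5·IQR = 331.00 + 339.00 = 670.00.
698 > 670.00 → outlier.
992 > 670.00 → outlier.
All remaining values lie within [-234.00, 670.00].

698, 992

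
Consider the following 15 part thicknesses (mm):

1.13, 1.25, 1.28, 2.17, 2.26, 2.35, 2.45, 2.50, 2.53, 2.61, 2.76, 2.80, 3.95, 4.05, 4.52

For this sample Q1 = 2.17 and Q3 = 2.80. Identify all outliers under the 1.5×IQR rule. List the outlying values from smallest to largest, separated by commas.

IQR = Q3 − Q1 = 2.80 − 2.17 = 0.63.
Lower fence = Q1 − 1.5·IQR = 2.17 − 0.945 = 1.225.
Upper fence = Q3 + 1.5·IQR = 2.80 + 0.945 = 3.745.
1.13 < 1.225 → outlier.
3.95 > 3.745 → outlier.
4.05 > 3.745 → outlier.
4.52 > 3.745 → outlier.
All remaining values lie within [1.225, 3.745].

1.13, 3.95, 4.05, 4.52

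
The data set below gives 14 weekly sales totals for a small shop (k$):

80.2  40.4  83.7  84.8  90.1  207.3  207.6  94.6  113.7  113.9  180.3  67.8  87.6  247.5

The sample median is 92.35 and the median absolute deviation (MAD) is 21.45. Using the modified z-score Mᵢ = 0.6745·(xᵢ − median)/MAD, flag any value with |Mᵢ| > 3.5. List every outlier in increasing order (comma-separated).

207.3, 207.6, 247.5

|Mᵢ| > 3.5 ⇔ |xᵢ − 92.35| > 3.5·21.45/0.6745 = 111.30.
So outliers lie outside [-18.95, 203.65].
207.3: M = 3.61 → outlier.
207.6: M = 3.62 → outlier.
247.5: M = 4.88 → outlier.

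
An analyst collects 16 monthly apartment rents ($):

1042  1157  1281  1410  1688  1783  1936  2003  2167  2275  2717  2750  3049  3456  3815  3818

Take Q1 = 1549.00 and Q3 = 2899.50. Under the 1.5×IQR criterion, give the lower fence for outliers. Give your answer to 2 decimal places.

-476.75

IQR = Q3 − Q1 = 2899.50 − 1549.00 = 1350.50.
Lower fence = Q1 − 1.5·IQR = 1549.00 − 2025.75 = -476.75.
Upper fence = Q3 + 1.5·IQR = 2899.50 + 2025.75 = 4925.25.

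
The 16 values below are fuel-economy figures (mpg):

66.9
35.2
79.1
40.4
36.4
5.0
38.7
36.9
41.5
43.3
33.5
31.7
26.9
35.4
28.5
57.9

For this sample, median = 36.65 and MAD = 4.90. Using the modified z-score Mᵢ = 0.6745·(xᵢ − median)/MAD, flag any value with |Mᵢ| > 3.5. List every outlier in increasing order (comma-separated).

5.0, 66.9, 79.1

|Mᵢ| > 3.5 ⇔ |xᵢ − 36.65| > 3.5·4.90/0.6745 = 25.43.
So outliers lie outside [11.22, 62.08].
5.0: M = -4.36 → outlier.
66.9: M = 4.16 → outlier.
79.1: M = 5.84 → outlier.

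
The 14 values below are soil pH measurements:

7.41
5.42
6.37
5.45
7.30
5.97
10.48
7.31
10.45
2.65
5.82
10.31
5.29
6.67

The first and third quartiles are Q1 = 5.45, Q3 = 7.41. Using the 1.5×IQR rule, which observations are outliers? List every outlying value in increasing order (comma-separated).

IQR = Q3 − Q1 = 7.41 − 5.45 = 1.96.
Lower fence = Q1 − 1.5·IQR = 5.45 − 2.94 = 2.51.
Upper fence = Q3 + 1.5·IQR = 7.41 + 2.94 = 10.35.
10.45 > 10.35 → outlier.
10.48 > 10.35 → outlier.
All remaining values lie within [2.51, 10.35].

10.45, 10.48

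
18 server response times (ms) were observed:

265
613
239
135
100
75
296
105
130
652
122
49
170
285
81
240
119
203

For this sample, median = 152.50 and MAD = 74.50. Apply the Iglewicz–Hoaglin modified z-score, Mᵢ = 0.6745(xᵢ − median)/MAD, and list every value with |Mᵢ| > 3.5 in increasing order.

|Mᵢ| > 3.5 ⇔ |xᵢ − 152.50| > 3.5·74.50/0.6745 = 386.58.
So outliers lie outside [-234.08, 539.08].
613: M = 4.17 → outlier.
652: M = 4.52 → outlier.

613, 652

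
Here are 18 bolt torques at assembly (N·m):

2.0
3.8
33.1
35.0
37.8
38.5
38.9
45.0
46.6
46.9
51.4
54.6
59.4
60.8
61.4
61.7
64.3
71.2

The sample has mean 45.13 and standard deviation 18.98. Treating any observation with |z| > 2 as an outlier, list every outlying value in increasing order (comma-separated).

2.0, 3.8

Cutoffs at x̄ ± 2s: 45.13 ± 2·18.98 = [7.17, 83.09].
2.0: z = -2.27, |z| > 2 → outlier.
3.8: z = -2.18, |z| > 2 → outlier.
Every other value lies within [7.17, 83.09].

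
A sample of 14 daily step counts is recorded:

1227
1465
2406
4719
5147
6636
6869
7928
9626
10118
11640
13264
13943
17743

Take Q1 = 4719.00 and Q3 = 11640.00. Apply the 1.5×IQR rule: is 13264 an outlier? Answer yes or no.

no

IQR = Q3 − Q1 = 11640.00 − 4719.00 = 6921.00.
Lower fence = Q1 − 1.5·IQR = 4719.00 − 10381.50 = -5662.50.
Upper fence = Q3 + 1.5·IQR = 11640.00 + 10381.50 = 22021.50.
13264 lies within [-5662.50, 22021.50].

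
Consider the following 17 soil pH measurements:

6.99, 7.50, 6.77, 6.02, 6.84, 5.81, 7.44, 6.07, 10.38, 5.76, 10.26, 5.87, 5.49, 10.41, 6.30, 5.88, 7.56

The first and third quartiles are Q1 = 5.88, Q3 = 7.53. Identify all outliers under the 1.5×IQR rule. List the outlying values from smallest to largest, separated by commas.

IQR = Q3 − Q1 = 7.53 − 5.88 = 1.65.
Lower fence = Q1 − 1.5·IQR = 5.88 − 2.475 = 3.405.
Upper fence = Q3 + 1.5·IQR = 7.53 + 2.475 = 10.005.
10.26 > 10.005 → outlier.
10.38 > 10.005 → outlier.
10.41 > 10.005 → outlier.
All remaining values lie within [3.405, 10.005].

10.26, 10.38, 10.41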